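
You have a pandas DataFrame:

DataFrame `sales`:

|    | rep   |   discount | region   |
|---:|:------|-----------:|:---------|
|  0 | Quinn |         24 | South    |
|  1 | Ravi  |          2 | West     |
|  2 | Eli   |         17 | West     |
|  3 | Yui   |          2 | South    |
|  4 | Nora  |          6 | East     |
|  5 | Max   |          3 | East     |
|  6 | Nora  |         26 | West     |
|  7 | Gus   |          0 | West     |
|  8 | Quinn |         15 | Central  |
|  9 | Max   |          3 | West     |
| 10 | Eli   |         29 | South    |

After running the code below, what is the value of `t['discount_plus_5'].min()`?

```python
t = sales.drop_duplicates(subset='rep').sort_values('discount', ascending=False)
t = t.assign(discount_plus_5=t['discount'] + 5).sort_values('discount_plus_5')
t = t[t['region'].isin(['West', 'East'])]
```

5

drop duplicate rep (keep=first):
     rep  discount region
0  Quinn        24  South
1   Ravi         2   West
2    Eli        17   West
3    Yui         2  South
4   Nora         6   East
5    Max         3   East
7    Gus         0   West
sort by discount descending:
     rep  discount region
0  Quinn        24  South
2    Eli        17   West
4   Nora         6   East
5    Max         3   East
1   Ravi         2   West
3    Yui         2  South
7    Gus         0   West
add column discount_plus_5 = t['discount'] + 5:
     rep  discount region  discount_plus_5
0  Quinn        24  South               29
2    Eli        17   West               22
4   Nora         6   East               11
5    Max         3   East                8
1   Ravi         2   West                7
3    Yui         2  South                7
7    Gus         0   West                5
sort by discount_plus_5:
     rep  discount region  discount_plus_5
7    Gus         0   West                5
1   Ravi         2   West                7
3    Yui         2  South                7
5    Max         3   East                8
4   Nora         6   East               11
2    Eli        17   West               22
0  Quinn        24  South               29
filter rows where region in ['West', 'East']:
    rep  discount region  discount_plus_5
7   Gus         0   West                5
1  Ravi         2   West                7
5   Max         3   East                8
4  Nora         6   East               11
2   Eli        17   West               22
Taking the min of column 'discount_plus_5' gives 5.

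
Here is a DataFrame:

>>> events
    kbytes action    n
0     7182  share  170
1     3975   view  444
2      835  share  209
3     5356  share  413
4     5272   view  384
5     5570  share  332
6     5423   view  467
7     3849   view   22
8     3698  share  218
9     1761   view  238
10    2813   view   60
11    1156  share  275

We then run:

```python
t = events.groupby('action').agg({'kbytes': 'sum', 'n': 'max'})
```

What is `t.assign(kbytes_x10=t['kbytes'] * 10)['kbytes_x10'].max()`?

group by action: sum(kbytes), max(n):
        kbytes    n
action             
share    23797  413
view     23093  467
add column kbytes_x10 = t['kbytes'] * 10:
        kbytes    n  kbytes_x10
action                         
share    23797  413      237970
view     23093  467      230930
The max of column 'kbytes_x10' is 237970.

237970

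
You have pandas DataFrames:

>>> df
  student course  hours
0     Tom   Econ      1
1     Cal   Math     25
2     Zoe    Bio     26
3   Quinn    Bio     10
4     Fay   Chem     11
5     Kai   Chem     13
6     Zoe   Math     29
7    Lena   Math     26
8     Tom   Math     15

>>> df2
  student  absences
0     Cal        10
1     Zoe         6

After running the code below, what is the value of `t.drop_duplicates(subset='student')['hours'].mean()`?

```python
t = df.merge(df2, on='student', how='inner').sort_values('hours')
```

merge on 'student' (how='inner') → 3 rows:
  student course  hours  absences
0     Cal   Math     25        10
1     Zoe    Bio     26         6
2     Zoe   Math     29         6
sort by hours:
  student course  hours  absences
0     Cal   Math     25        10
1     Zoe    Bio     26         6
2     Zoe   Math     29         6
drop duplicate student (keep=first):
  student course  hours  absences
0     Cal   Math     25        10
1     Zoe    Bio     26         6
Hence 25.5.

25.5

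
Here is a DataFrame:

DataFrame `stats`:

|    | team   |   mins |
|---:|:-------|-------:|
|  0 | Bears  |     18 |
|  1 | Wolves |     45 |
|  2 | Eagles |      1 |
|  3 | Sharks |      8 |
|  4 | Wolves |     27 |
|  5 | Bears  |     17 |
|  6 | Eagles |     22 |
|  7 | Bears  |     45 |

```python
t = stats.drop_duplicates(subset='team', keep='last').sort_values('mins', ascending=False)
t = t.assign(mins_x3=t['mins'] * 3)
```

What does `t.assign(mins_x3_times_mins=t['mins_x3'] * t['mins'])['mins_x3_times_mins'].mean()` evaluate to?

2476.5

drop duplicate team (keep=last):
     team  mins
3  Sharks     8
4  Wolves    27
6  Eagles    22
7   Bears    45
sort by mins descending:
     team  mins
7   Bears    45
4  Wolves    27
6  Eagles    22
3  Sharks     8
add column mins_x3 = t['mins'] * 3:
     team  mins  mins_x3
7   Bears    45      135
4  Wolves    27       81
6  Eagles    22       66
3  Sharks     8       24
add column mins_x3_times_mins = t['mins_x3'] * t['mins']:
     team  mins  mins_x3  mins_x3_times_mins
7   Bears    45      135                6075
4  Wolves    27       81                2187
6  Eagles    22       66                1452
3  Sharks     8       24                 192
Reading off the mean of column 'mins_x3_times_mins', we get 2476.5.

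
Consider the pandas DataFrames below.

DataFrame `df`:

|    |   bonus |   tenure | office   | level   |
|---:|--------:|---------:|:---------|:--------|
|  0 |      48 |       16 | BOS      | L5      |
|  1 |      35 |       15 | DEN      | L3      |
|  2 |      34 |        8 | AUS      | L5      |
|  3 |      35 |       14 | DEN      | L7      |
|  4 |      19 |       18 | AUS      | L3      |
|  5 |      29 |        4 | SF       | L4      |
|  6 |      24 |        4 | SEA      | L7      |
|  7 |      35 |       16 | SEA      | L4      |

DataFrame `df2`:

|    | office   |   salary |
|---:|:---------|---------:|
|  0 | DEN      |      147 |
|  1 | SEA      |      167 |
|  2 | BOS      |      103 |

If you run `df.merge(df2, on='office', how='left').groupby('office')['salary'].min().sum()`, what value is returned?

417.0

merge on 'office' (how='left') → 8 rows:
   bonus  tenure office level  salary
0     48      16    BOS    L5   103.0
1     35      15    DEN    L3   147.0
2     34       8    AUS    L5     NaN
3     35      14    DEN    L7   147.0
4     19      18    AUS    L3     NaN
5     29       4     SF    L4     NaN
6     24       4    SEA    L7   167.0
7     35      16    SEA    L4   167.0
group by office, min of salary:
office
AUS      NaN
BOS    103.0
DEN    147.0
SEA    167.0
SF       NaN
Name: salary, dtype: float64
Finally, sum of the resulting series = 417.0.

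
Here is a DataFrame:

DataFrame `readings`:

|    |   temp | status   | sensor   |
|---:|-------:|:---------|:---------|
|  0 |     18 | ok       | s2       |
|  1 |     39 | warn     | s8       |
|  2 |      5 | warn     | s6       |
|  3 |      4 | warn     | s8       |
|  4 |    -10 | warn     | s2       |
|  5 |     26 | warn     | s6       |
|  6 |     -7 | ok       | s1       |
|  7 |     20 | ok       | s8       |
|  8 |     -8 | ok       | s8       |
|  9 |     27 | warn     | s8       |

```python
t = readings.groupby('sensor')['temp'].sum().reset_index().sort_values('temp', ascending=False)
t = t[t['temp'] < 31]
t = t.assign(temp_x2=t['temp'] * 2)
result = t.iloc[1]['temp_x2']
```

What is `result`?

-14

group by sensor, sum of temp:
sensor
s1    -7
s2     8
s6    31
s8    82
Name: temp, dtype: int64
reset_index():
  sensor  temp
0     s1    -7
1     s2     8
2     s6    31
3     s8    82
sort by temp descending:
  sensor  temp
3     s8    82
2     s6    31
1     s2     8
0     s1    -7
filter rows where temp < 31:
  sensor  temp
1     s2     8
0     s1    -7
add column temp_x2 = t['temp'] * 2:
  sensor  temp  temp_x2
1     s2     8       16
0     s1    -7      -14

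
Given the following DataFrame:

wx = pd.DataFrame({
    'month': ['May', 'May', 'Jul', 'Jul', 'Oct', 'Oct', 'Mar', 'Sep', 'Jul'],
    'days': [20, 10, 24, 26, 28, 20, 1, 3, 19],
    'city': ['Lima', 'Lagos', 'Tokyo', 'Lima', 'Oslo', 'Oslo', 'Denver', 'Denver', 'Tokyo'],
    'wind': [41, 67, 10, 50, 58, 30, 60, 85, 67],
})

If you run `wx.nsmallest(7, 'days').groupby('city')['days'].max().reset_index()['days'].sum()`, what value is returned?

take 7 rows with smallest days:
  month  days    city  wind
6   Mar     1  Denver    60
7   Sep     3  Denver    85
1   May    10   Lagos    67
8   Jul    19   Tokyo    67
0   May    20    Lima    41
5   Oct    20    Oslo    30
2   Jul    24   Tokyo    10
group by city, max of days:
city
Denver     3
Lagos     10
Lima      20
Oslo      20
Tokyo     24
Name: days, dtype: int64
reset_index():
     city  days
0  Denver     3
1   Lagos    10
2    Lima    20
3    Oslo    20
4   Tokyo    24

77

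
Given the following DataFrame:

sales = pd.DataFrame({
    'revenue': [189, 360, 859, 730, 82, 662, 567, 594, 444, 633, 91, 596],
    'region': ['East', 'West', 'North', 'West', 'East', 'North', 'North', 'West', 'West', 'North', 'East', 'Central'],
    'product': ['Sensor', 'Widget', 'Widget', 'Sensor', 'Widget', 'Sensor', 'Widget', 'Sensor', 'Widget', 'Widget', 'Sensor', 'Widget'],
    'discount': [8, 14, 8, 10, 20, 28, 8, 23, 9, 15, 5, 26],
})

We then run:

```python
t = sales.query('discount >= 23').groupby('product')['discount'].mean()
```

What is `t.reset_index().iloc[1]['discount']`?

filter rows where discount >= 23:
    revenue   region product  discount
5       662    North  Sensor        28
7       594     West  Sensor        23
11      596  Central  Widget        26
group by product, mean of discount:
product
Sensor    25.5
Widget    26.0
Name: discount, dtype: float64
reset_index():
  product  discount
0  Sensor      25.5
1  Widget      26.0

26.0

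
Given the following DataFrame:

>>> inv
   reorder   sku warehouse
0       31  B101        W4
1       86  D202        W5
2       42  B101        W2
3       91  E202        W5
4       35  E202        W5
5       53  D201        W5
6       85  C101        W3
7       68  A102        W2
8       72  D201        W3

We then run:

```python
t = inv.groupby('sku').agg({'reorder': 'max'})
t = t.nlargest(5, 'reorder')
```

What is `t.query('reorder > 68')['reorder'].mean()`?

83.5

group by sku, max of reorder:
      reorder
sku          
A102       68
B101       42
C101       85
D201       72
D202       86
E202       91
take 5 rows with largest reorder:
      reorder
sku          
E202       91
D202       86
C101       85
D201       72
A102       68
filter rows where reorder > 68:
      reorder
sku          
E202       91
D202       86
C101       85
D201       72
The mean of column 'reorder' is 83.5.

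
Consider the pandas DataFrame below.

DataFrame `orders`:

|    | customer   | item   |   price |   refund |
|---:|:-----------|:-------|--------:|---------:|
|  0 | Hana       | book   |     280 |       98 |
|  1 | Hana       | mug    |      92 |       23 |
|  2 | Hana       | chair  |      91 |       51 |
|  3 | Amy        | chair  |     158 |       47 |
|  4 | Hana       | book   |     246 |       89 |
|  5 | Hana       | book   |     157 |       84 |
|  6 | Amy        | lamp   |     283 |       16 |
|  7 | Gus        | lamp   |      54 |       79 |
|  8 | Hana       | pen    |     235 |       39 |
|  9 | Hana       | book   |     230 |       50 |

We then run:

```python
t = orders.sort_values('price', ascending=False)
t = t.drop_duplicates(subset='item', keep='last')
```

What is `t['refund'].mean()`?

sort by price descending:
  customer   item  price  refund
6      Amy   lamp    283      16
0     Hana   book    280      98
4     Hana   book    246      89
8     Hana    pen    235      39
9     Hana   book    230      50
3      Amy  chair    158      47
5     Hana   book    157      84
1     Hana    mug     92      23
2     Hana  chair     91      51
7      Gus   lamp     54      79
drop duplicate item (keep=last):
  customer   item  price  refund
8     Hana    pen    235      39
5     Hana   book    157      84
1     Hana    mug     92      23
2     Hana  chair     91      51
7      Gus   lamp     54      79
Hence 55.2.

55.2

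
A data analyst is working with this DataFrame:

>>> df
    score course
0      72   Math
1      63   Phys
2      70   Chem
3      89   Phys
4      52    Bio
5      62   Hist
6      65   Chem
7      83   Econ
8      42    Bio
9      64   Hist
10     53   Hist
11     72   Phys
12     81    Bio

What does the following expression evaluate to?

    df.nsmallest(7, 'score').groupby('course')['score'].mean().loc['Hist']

take 7 rows with smallest score:
    score course
8      42    Bio
4      52    Bio
10     53   Hist
5      62   Hist
1      63   Phys
9      64   Hist
6      65   Chem
group by course, mean of score:
course
Bio     47.000000
Chem    65.000000
Hist    59.666667
Phys    63.000000
Name: score, dtype: float64
The value at index 'Hist' is 59.6666666667.

59.6666666667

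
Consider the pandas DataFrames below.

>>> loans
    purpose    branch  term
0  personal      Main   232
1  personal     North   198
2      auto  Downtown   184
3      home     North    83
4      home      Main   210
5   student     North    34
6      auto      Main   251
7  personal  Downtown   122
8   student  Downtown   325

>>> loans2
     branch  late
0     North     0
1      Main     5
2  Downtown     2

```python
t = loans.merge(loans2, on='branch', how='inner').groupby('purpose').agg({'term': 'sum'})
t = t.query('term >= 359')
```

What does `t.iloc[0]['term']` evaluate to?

merge on 'branch' (how='inner') → 9 rows:
    purpose    branch  term  late
0  personal      Main   232     5
1  personal     North   198     0
2      auto  Downtown   184     2
3      home     North    83     0
4      home      Main   210     5
5   student     North    34     0
6      auto      Main   251     5
7  personal  Downtown   122     2
8   student  Downtown   325     2
group by purpose, sum of term:
          term
purpose       
auto       435
home       293
personal   552
student    359
filter rows where term >= 359:
          term
purpose       
auto       435
personal   552
student    359
Reading off the value at position 0, column 'term', we get 435.

435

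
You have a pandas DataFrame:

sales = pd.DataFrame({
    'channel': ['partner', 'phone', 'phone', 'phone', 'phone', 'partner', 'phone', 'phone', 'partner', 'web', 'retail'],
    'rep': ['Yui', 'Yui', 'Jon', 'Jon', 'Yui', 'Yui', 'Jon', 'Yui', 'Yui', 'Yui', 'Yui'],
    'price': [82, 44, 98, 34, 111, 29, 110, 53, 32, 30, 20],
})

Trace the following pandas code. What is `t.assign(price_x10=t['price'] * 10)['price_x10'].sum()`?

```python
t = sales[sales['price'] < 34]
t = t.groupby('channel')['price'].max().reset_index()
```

820

filter rows where price < 34:
    channel  rep  price
5   partner  Yui     29
8   partner  Yui     32
9       web  Yui     30
10   retail  Yui     20
group by channel, max of price:
channel
partner    32
retail     20
web        30
Name: price, dtype: int64
reset_index():
   channel  price
0  partner     32
1   retail     20
2      web     30
add column price_x10 = t['price'] * 10:
   channel  price  price_x10
0  partner     32        320
1   retail     20        200
2      web     30        300
Taking the sum of column 'price_x10' gives 820.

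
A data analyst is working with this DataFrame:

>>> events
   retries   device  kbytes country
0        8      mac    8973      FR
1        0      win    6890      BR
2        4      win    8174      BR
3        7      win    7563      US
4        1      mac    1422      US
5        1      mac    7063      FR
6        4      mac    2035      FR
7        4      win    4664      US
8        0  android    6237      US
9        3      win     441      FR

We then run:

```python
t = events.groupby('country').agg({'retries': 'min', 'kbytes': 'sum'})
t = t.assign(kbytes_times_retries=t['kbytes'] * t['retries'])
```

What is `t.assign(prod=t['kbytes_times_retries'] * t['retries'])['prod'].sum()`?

group by country: min(retries), sum(kbytes):
         retries  kbytes
country                 
BR             0   15064
FR             1   18512
US             0   19886
add column kbytes_times_retries = t['kbytes'] * t['retries']:
         retries  kbytes  kbytes_times_retries
country                                       
BR             0   15064                     0
FR             1   18512                 18512
US             0   19886                     0
add column prod = t['kbytes_times_retries'] * t['retries']:
         retries  kbytes  kbytes_times_retries   prod
country                                              
BR             0   15064                     0      0
FR             1   18512                 18512  18512
US             0   19886                     0      0
Hence 18512.

18512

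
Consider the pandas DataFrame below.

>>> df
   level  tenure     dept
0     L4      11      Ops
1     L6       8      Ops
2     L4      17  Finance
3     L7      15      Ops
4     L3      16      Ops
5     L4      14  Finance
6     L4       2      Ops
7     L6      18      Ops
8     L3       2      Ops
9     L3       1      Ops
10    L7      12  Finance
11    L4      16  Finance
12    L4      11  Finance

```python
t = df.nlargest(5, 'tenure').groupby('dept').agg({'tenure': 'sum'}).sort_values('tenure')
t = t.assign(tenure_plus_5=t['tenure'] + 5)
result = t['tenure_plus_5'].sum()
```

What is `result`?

take 5 rows with largest tenure:
   level  tenure     dept
7     L6      18      Ops
2     L4      17  Finance
4     L3      16      Ops
11    L4      16  Finance
3     L7      15      Ops
group by dept, sum of tenure:
         tenure
dept           
Finance      33
Ops          49
sort by tenure:
         tenure
dept           
Finance      33
Ops          49
add column tenure_plus_5 = t['tenure'] + 5:
         tenure  tenure_plus_5
dept                          
Finance      33             38
Ops          49             54
Then the sum of column 'tenure_plus_5': 92

92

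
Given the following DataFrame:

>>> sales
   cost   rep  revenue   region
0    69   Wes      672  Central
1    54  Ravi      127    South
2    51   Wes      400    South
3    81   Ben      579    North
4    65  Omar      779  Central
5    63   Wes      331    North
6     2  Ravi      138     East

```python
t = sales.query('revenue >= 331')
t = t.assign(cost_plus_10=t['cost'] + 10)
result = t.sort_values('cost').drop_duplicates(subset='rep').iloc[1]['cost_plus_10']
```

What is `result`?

filter rows where revenue >= 331:
   cost   rep  revenue   region
0    69   Wes      672  Central
2    51   Wes      400    South
3    81   Ben      579    North
4    65  Omar      779  Central
5    63   Wes      331    North
add column cost_plus_10 = t['cost'] + 10:
   cost   rep  revenue   region  cost_plus_10
0    69   Wes      672  Central            79
2    51   Wes      400    South            61
3    81   Ben      579    North            91
4    65  Omar      779  Central            75
5    63   Wes      331    North            73
sort by cost:
   cost   rep  revenue   region  cost_plus_10
2    51   Wes      400    South            61
5    63   Wes      331    North            73
4    65  Omar      779  Central            75
0    69   Wes      672  Central            79
3    81   Ben      579    North            91
drop duplicate rep (keep=first):
   cost   rep  revenue   region  cost_plus_10
2    51   Wes      400    South            61
4    65  Omar      779  Central            75
3    81   Ben      579    North            91
Then the value at position 1, column 'cost_plus_10': 75

75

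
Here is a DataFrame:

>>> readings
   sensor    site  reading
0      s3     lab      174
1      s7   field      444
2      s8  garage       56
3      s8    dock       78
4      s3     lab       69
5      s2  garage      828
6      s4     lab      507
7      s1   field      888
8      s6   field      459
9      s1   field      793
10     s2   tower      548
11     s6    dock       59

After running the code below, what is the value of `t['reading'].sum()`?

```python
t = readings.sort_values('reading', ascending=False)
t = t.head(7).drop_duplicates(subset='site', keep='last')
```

2327

sort by reading descending:
   sensor    site  reading
7      s1   field      888
5      s2  garage      828
9      s1   field      793
10     s2   tower      548
6      s4     lab      507
8      s6   field      459
1      s7   field      444
0      s3     lab      174
3      s8    dock       78
4      s3     lab       69
11     s6    dock       59
2      s8  garage       56
take first 7 rows:
   sensor    site  reading
7      s1   field      888
5      s2  garage      828
9      s1   field      793
10     s2   tower      548
6      s4     lab      507
8      s6   field      459
1      s7   field      444
drop duplicate site (keep=last):
   sensor    site  reading
5      s2  garage      828
10     s2   tower      548
6      s4     lab      507
1      s7   field      444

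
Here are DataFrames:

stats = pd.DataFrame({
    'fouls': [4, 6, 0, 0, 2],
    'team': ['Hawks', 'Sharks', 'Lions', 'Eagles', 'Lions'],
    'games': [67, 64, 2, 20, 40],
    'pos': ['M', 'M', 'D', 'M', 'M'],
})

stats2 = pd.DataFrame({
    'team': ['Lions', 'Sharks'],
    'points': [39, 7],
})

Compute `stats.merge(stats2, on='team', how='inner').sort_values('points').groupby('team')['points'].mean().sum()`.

merge on 'team' (how='inner') → 3 rows:
   fouls    team  games pos  points
0      6  Sharks     64   M       7
1      0   Lions      2   D      39
2      2   Lions     40   M      39
sort by points:
   fouls    team  games pos  points
0      6  Sharks     64   M       7
1      0   Lions      2   D      39
2      2   Lions     40   M      39
group by team, mean of points:
team
Lions     39.0
Sharks     7.0
Name: points, dtype: float64

46.0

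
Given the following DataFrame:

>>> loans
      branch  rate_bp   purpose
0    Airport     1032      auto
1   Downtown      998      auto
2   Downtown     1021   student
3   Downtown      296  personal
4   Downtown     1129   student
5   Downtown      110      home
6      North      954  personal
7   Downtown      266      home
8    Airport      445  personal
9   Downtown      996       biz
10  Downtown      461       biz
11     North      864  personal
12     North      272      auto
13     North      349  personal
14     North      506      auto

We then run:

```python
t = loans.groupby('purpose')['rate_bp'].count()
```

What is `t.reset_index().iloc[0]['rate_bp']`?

group by purpose, count of rate_bp:
purpose
auto        4
biz         2
home        2
personal    5
student     2
Name: rate_bp, dtype: int64
reset_index():
    purpose  rate_bp
0      auto        4
1       biz        2
2      home        2
3  personal        5
4   student        2
The value at position 0, column 'rate_bp' is 4.

4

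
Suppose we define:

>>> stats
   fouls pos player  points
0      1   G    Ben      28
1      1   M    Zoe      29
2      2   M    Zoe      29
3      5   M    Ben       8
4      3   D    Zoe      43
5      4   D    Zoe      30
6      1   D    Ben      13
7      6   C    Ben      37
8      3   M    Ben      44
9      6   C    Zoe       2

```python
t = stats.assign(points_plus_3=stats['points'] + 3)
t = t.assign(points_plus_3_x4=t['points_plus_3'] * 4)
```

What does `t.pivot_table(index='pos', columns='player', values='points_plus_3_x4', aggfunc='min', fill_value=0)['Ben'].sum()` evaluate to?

392

add column points_plus_3 = stats['points'] + 3:
   fouls pos player  points  points_plus_3
0      1   G    Ben      28             31
1      1   M    Zoe      29             32
2      2   M    Zoe      29             32
3      5   M    Ben       8             11
4      3   D    Zoe      43             46
5      4   D    Zoe      30             33
6      1   D    Ben      13             16
7      6   C    Ben      37             40
8      3   M    Ben      44             47
9      6   C    Zoe       2              5
add column points_plus_3_x4 = t['points_plus_3'] * 4:
   fouls pos player  points  points_plus_3  points_plus_3_x4
0      1   G    Ben      28             31               124
1      1   M    Zoe      29             32               128
2      2   M    Zoe      29             32               128
3      5   M    Ben       8             11                44
4      3   D    Zoe      43             46               184
5      4   D    Zoe      30             33               132
6      1   D    Ben      13             16                64
7      6   C    Ben      37             40               160
8      3   M    Ben      44             47               188
9      6   C    Zoe       2              5                20
pivot: rows=pos, cols=player, min(points_plus_3_x4):
player  Ben  Zoe
pos             
C       160   20
D        64  132
G       124    0
M        44  128
Hence 392.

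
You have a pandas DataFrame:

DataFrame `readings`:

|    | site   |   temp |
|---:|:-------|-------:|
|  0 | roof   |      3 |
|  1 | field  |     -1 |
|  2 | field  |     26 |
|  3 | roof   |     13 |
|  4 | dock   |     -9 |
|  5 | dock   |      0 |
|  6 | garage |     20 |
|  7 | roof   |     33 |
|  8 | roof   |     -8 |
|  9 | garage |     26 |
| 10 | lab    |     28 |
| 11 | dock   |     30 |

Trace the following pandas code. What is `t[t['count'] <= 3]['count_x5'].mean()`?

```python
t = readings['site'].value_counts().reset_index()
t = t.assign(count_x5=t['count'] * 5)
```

value_counts of site:
site
roof      4
dock      3
field     2
garage    2
lab       1
Name: count, dtype: int64
reset_index():
     site  count
0    roof      4
1    dock      3
2   field      2
3  garage      2
4     lab      1
add column count_x5 = t['count'] * 5:
     site  count  count_x5
0    roof      4        20
1    dock      3        15
2   field      2        10
3  garage      2        10
4     lab      1         5
filter rows where count <= 3:
     site  count  count_x5
1    dock      3        15
2   field      2        10
3  garage      2        10
4     lab      1         5
mean of column 'count_x5' → 10.0

10.0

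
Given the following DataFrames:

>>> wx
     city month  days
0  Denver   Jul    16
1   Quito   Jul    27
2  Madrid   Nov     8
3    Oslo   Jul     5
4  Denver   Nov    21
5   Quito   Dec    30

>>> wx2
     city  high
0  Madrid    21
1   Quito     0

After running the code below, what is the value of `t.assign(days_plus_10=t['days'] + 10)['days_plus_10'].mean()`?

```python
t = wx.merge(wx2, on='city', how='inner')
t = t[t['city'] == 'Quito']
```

merge on 'city' (how='inner') → 3 rows:
     city month  days  high
0   Quito   Jul    27     0
1  Madrid   Nov     8    21
2   Quito   Dec    30     0
filter rows where city == 'Quito':
    city month  days  high
0  Quito   Jul    27     0
2  Quito   Dec    30     0
add column days_plus_10 = t['days'] + 10:
    city month  days  high  days_plus_10
0  Quito   Jul    27     0            37
2  Quito   Dec    30     0            40
Taking the mean of column 'days_plus_10' gives 38.5.

38.5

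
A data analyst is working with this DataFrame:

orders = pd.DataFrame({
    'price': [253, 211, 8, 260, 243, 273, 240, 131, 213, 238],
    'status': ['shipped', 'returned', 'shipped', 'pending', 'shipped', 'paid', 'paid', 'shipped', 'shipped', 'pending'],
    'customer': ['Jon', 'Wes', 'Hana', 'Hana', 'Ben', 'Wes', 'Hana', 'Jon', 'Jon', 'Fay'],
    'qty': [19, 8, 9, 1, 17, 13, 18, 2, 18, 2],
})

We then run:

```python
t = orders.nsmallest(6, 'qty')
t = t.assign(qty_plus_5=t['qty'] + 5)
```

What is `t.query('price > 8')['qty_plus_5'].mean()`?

take 6 rows with smallest qty:
   price    status customer  qty
3    260   pending     Hana    1
7    131   shipped      Jon    2
9    238   pending      Fay    2
1    211  returned      Wes    8
2      8   shipped     Hana    9
5    273      paid      Wes   13
add column qty_plus_5 = t['qty'] + 5:
   price    status customer  qty  qty_plus_5
3    260   pending     Hana    1           6
7    131   shipped      Jon    2           7
9    238   pending      Fay    2           7
1    211  returned      Wes    8          13
2      8   shipped     Hana    9          14
5    273      paid      Wes   13          18
filter rows where price > 8:
   price    status customer  qty  qty_plus_5
3    260   pending     Hana    1           6
7    131   shipped      Jon    2           7
9    238   pending      Fay    2           7
1    211  returned      Wes    8          13
5    273      paid      Wes   13          18

10.2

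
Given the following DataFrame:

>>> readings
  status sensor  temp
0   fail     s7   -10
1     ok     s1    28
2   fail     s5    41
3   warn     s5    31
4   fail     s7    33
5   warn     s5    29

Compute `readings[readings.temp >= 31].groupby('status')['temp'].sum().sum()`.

105

filter rows where temp >= 31:
  status sensor  temp
2   fail     s5    41
3   warn     s5    31
4   fail     s7    33
group by status, sum of temp:
status
fail    74
warn    31
Name: temp, dtype: int64
So sum() = 105.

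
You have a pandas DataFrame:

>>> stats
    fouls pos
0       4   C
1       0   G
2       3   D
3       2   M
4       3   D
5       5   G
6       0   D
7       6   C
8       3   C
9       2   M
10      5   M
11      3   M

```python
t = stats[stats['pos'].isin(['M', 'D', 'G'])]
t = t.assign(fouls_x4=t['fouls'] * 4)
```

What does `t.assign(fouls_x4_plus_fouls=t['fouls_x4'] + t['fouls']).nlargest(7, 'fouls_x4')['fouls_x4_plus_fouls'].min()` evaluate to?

10

filter rows where pos in ['M', 'D', 'G']:
    fouls pos
1       0   G
2       3   D
3       2   M
4       3   D
5       5   G
6       0   D
9       2   M
10      5   M
11      3   M
add column fouls_x4 = t['fouls'] * 4:
    fouls pos  fouls_x4
1       0   G         0
2       3   D        12
3       2   M         8
4       3   D        12
5       5   G        20
6       0   D         0
9       2   M         8
10      5   M        20
11      3   M        12
add column fouls_x4_plus_fouls = t['fouls_x4'] + t['fouls']:
    fouls pos  fouls_x4  fouls_x4_plus_fouls
1       0   G         0                    0
2       3   D        12                   15
3       2   M         8                   10
4       3   D        12                   15
5       5   G        20                   25
6       0   D         0                    0
9       2   M         8                   10
10      5   M        20                   25
11      3   M        12                   15
take 7 rows with largest fouls_x4:
    fouls pos  fouls_x4  fouls_x4_plus_fouls
5       5   G        20                   25
10      5   M        20                   25
2       3   D        12                   15
4       3   D        12                   15
11      3   M        12                   15
3       2   M         8                   10
9       2   M         8                   10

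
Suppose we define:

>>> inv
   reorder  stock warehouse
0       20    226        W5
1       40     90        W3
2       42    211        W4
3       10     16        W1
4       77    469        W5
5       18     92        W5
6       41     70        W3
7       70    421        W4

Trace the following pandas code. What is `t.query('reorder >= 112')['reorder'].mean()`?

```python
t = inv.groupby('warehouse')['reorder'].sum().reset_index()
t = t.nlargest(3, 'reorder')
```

113.5

group by warehouse, sum of reorder:
warehouse
W1     10
W3     81
W4    112
W5    115
Name: reorder, dtype: int64
reset_index():
  warehouse  reorder
0        W1       10
1        W3       81
2        W4      112
3        W5      115
take 3 rows with largest reorder:
  warehouse  reorder
3        W5      115
2        W4      112
1        W3       81
filter rows where reorder >= 112:
  warehouse  reorder
3        W5      115
2        W4      112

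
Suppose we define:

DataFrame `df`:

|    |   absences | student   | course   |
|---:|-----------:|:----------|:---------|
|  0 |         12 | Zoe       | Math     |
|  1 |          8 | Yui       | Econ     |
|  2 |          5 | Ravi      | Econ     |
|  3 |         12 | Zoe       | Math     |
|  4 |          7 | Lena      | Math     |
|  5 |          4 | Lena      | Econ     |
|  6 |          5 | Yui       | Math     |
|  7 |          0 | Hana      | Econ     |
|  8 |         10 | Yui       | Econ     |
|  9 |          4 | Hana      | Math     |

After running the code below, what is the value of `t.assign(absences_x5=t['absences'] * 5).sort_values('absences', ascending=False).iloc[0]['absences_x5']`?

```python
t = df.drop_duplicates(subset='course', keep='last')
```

drop duplicate course (keep=last):
   absences student course
8        10     Yui   Econ
9         4    Hana   Math
add column absences_x5 = t['absences'] * 5:
   absences student course  absences_x5
8        10     Yui   Econ           50
9         4    Hana   Math           20
sort by absences descending:
   absences student course  absences_x5
8        10     Yui   Econ           50
9         4    Hana   Math           20

50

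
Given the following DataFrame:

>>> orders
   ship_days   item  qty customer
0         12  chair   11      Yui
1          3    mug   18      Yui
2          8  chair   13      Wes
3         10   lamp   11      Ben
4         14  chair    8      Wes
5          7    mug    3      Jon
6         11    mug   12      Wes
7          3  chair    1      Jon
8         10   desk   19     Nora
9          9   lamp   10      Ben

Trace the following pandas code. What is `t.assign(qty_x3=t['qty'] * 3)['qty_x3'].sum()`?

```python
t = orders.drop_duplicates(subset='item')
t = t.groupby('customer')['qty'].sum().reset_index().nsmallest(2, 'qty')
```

drop duplicate item (keep=first):
   ship_days   item  qty customer
0         12  chair   11      Yui
1          3    mug   18      Yui
3         10   lamp   11      Ben
8         10   desk   19     Nora
group by customer, sum of qty:
customer
Ben     11
Nora    19
Yui     29
Name: qty, dtype: int64
reset_index():
  customer  qty
0      Ben   11
1     Nora   19
2      Yui   29
take 2 rows with smallest qty:
  customer  qty
0      Ben   11
1     Nora   19
add column qty_x3 = t['qty'] * 3:
  customer  qty  qty_x3
0      Ben   11      33
1     Nora   19      57
Hence 90.

90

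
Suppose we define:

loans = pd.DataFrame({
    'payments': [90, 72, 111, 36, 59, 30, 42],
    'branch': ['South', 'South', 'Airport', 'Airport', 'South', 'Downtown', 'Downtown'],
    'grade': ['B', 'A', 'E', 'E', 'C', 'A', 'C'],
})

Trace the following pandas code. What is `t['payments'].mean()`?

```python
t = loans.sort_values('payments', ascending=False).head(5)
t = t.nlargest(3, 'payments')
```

sort by payments descending:
   payments    branch grade
2       111   Airport     E
0        90     South     B
1        72     South     A
4        59     South     C
6        42  Downtown     C
3        36   Airport     E
5        30  Downtown     A
take first 5 rows:
   payments    branch grade
2       111   Airport     E
0        90     South     B
1        72     South     A
4        59     South     C
6        42  Downtown     C
take 3 rows with largest payments:
   payments   branch grade
2       111  Airport     E
0        90    South     B
1        72    South     A

91.0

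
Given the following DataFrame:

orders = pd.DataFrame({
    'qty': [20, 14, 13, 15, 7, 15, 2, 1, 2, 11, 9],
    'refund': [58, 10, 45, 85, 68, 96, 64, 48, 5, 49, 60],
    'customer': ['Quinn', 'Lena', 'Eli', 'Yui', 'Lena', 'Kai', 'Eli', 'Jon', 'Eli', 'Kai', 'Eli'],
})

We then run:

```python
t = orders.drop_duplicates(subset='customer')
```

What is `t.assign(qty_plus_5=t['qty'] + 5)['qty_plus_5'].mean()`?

18.0

drop duplicate customer (keep=first):
   qty  refund customer
0   20      58    Quinn
1   14      10     Lena
2   13      45      Eli
3   15      85      Yui
5   15      96      Kai
7    1      48      Jon
add column qty_plus_5 = t['qty'] + 5:
   qty  refund customer  qty_plus_5
0   20      58    Quinn          25
1   14      10     Lena          19
2   13      45      Eli          18
3   15      85      Yui          20
5   15      96      Kai          20
7    1      48      Jon           6
Then the mean of column 'qty_plus_5': 18.0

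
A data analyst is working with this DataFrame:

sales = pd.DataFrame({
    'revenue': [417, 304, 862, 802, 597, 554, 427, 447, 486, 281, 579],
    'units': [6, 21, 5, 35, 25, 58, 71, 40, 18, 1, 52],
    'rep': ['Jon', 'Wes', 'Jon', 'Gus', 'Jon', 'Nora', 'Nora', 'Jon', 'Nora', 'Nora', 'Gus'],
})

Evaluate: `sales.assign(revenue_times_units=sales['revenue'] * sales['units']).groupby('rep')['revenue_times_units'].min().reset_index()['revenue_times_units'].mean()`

add column revenue_times_units = sales['revenue'] * sales['units']:
    revenue  units   rep  revenue_times_units
0       417      6   Jon                 2502
1       304     21   Wes                 6384
2       862      5   Jon                 4310
3       802     35   Gus                28070
4       597     25   Jon                14925
5       554     58  Nora                32132
6       427     71  Nora                30317
7       447     40   Jon                17880
8       486     18  Nora                 8748
9       281      1  Nora                  281
10      579     52   Gus                30108
group by rep, min of revenue_times_units:
rep
Gus     28070
Jon      2502
Nora      281
Wes      6384
Name: revenue_times_units, dtype: int64
reset_index():
    rep  revenue_times_units
0   Gus                28070
1   Jon                 2502
2  Nora                  281
3   Wes                 6384
Then the mean of column 'revenue_times_units': 9309.25

9309.25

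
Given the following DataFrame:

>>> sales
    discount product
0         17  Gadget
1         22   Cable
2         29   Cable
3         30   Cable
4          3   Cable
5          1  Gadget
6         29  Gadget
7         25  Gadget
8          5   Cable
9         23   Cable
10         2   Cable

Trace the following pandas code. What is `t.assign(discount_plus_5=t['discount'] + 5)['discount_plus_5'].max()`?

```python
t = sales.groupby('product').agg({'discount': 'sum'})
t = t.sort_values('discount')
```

119

group by product, sum of discount:
         discount
product          
Cable         114
Gadget         72
sort by discount:
         discount
product          
Gadget         72
Cable         114
add column discount_plus_5 = t['discount'] + 5:
         discount  discount_plus_5
product                           
Gadget         72               77
Cable         114              119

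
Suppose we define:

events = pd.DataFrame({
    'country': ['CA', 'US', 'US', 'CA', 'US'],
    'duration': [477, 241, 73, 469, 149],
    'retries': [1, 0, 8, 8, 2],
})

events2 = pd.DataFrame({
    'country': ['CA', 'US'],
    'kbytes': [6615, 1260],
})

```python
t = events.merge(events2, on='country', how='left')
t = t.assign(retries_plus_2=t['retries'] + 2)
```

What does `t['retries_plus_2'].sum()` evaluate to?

merge on 'country' (how='left') → 5 rows:
  country  duration  retries  kbytes
0      CA       477        1    6615
1      US       241        0    1260
2      US        73        8    1260
3      CA       469        8    6615
4      US       149        2    1260
add column retries_plus_2 = t['retries'] + 2:
  country  duration  retries  kbytes  retries_plus_2
0      CA       477        1    6615               3
1      US       241        0    1260               2
2      US        73        8    1260              10
3      CA       469        8    6615              10
4      US       149        2    1260               4
Finally, sum of column 'retries_plus_2' = 29.

29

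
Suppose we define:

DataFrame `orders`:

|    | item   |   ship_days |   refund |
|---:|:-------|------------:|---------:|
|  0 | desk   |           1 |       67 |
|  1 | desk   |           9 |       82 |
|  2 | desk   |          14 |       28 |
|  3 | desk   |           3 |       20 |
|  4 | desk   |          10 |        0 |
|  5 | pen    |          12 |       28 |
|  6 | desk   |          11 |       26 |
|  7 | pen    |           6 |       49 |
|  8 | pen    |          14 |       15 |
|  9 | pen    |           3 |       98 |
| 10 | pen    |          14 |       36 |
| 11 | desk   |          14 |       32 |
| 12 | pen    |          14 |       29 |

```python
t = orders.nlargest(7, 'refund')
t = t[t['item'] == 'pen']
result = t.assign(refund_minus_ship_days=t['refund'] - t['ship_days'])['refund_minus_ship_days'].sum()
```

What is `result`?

take 7 rows with largest refund:
    item  ship_days  refund
9    pen          3      98
1   desk          9      82
0   desk          1      67
7    pen          6      49
10   pen         14      36
11  desk         14      32
12   pen         14      29
filter rows where item == 'pen':
   item  ship_days  refund
9   pen          3      98
7   pen          6      49
10  pen         14      36
12  pen         14      29
add column refund_minus_ship_days = t['refund'] - t['ship_days']:
   item  ship_days  refund  refund_minus_ship_days
9   pen          3      98                      95
7   pen          6      49                      43
10  pen         14      36                      22
12  pen         14      29                      15
Finally, sum of column 'refund_minus_ship_days' = 175.

175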